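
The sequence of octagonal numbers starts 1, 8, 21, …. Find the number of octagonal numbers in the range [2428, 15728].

The n-th octagonal number is n(3n−2).
Smallest index with value ≥ 2428: n = 29 (giving 2465).
Largest index with value ≤ 15728: n = 72 (giving 15408).
Indices 29 through 72: 44 terms.

44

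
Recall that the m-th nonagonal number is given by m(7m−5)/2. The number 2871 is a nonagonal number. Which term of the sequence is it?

Set n(7n−5)/2 = 2871, giving 7n² − 5n − 5742 = 0.
The discriminant is 25 + 56·2871 = 160801, and √160801 = 401.
So n = (5 + 401) / 14 = 406/14 = 29.
Check: 29·(7·29 − 5)/2 = 2871. ✓

29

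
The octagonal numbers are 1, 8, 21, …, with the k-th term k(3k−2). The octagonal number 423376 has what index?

376

Set n(3n−2) = 423376, giving 3n² − 2n − 423376 = 0.
So n = (2 + 2254) / 6 = 2256/6 = 376.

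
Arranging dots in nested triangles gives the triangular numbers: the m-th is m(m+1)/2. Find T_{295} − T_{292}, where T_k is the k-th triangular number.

295·296/2 = 43660 and 292·293/2 = 42778.
Difference: 43660 − 42778 = 882.

882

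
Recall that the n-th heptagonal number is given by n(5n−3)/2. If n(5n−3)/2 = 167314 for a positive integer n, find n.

Set n(5n−3)/2 = 167314, giving 5n² − 3n − 334628 = 0.
So n = (3 + 2587) / 10 = 2590/10 = 259.
Check: 259·(5·259 − 3)/2 = 167314. ✓

259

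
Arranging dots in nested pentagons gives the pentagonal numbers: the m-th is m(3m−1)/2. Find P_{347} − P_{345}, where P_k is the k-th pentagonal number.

2075

347·(3·347 − 1)/2 = 180440 and 345·(3·345 − 1)/2 = 178365.
Difference: 180440 − 178365 = 2075.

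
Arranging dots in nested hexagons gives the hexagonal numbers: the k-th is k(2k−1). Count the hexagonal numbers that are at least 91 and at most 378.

The n-th hexagonal number is n(2n−1).
Smallest index with value ≥ 91: n = 7 (giving 91).
Largest index with value ≤ 378: n = 14 (giving 378).
Indices 7 through 14: 8 terms.

8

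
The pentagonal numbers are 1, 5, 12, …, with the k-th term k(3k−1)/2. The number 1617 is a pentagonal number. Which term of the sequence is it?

33

Set n(3n−1)/2 = 1617, giving 3n² − n − 3234 = 0.
The discriminant is 1 + 24·1617 = 38809, and √38809 = 197.
So n = (1 + 197) / 6 = 198/6 = 33.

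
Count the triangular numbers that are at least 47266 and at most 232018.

374

The n-th triangular number is n(n+1)/2.
Smallest index with value ≥ 47266: n = 307 (giving 47278).
Largest index with value ≤ 232018: n = 680 (giving 231540).
Indices 307 through 680: 374 terms.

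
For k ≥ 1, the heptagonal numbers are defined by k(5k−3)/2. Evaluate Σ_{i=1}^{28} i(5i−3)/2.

18676

Σ i(5i−3)/2 = (5Σi² − 3Σi) / 2 over i = 1..28.
Σi = 406 and Σi² = 7714.
(5·7714 − 3·406) / 2 = 37352/2 = 18676.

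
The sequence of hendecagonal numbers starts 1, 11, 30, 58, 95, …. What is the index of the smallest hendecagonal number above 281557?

251

Solve n(9n−7)/2 > 281557 for integer n.
The largest n with value ≤ 281557 is 250 (since 280375 ≤ 281557 < 282626), so the first above is n = 251, value 282626.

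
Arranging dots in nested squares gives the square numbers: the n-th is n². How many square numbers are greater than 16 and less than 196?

9

The n-th square number is n².
Smallest index with value > 16: n = 5 (giving 25).
Largest index with value < 196: n = 13 (giving 169).
Indices 5 through 13: 9 terms.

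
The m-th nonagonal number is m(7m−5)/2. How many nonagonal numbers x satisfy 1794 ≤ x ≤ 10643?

33

The n-th nonagonal number is n(7n−5)/2.
Smallest index with value ≥ 1794: n = 23 (giving 1794).
Largest index with value ≤ 10643: n = 55 (giving 10450).
Indices 23 through 55: 33 terms.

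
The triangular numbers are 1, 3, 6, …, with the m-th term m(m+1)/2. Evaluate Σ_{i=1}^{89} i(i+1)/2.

121485

Σ i(i+1)/2 = (Σi² + Σi) / 2 over i = 1..89.
Σi = 4005 and Σi² = 238965.
(1·238965 + 1·4005) / 2 = 242970/2 = 121485.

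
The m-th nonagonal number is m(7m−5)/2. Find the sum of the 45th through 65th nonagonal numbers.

Σ i(7i−5)/2 = (7Σi² − 5Σi) / 2 over i = 45..65.
Σi = 2145 − 990 = 1155 and Σi² = 93665 − 29370 = 64295.
(7·64295 − 5·1155) / 2 = 444290/2 = 222145.

222145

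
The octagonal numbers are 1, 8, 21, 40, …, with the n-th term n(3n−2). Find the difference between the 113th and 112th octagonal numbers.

673

Consecutive octagonal numbers differ by 6n − 5: here 6·113 − 5 = 673.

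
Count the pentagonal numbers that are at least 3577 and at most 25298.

82

The n-th pentagonal number is n(3n−1)/2.
Smallest index with value ≥ 3577: n = 49 (giving 3577).
Largest index with value ≤ 25298: n = 130 (giving 25285).
Indices 49 through 130: 82 terms.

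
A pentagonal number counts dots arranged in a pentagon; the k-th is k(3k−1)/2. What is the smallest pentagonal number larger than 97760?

98176

Solve n(3n−1)/2 > 97760 for integer n.
The largest n with value ≤ 97760 is 255 (since 97410 ≤ 97760 < 98176), so the first above is n = 256, value 98176.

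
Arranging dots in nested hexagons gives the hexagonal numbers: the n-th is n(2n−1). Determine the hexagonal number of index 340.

The 340th hexagonal number is n(2n−1) with n = 340.
340·(2·340 − 1) = 340·679 = 230860.

230860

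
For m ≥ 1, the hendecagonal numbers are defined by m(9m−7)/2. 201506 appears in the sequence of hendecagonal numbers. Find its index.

212

Set n(9n−7)/2 = 201506, giving 9n² − 7n − 403012 = 0.
The discriminant is 49 + 72·201506 = 14508481, and √14508481 = 3809.
So n = (7 + 3809) / 18 = 3816/18 = 212.
Check: 212·(9·212 − 7)/2 = 201506. ✓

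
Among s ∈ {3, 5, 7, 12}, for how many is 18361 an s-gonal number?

2

s = 3: P(3, 191) = 18336 and P(3, 192) = 18528; 18361 is not s-gonal.
s = 5: P(5, 110) = 18095 and P(5, 111) = 18426; 18361 is not s-gonal.
s = 7: P(7, 86) = 18361. ✓
s = 12: P(12, 61) = 18361. ✓
Hits: s ∈ {7, 12} → 2.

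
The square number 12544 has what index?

We need n² = 12544, so n = √12544 = 112.

112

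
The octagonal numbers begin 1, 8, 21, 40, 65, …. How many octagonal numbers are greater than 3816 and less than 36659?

The n-th octagonal number is n(3n−2).
Smallest index with value > 3816: n = 37 (giving 4033).
Largest index with value < 36659: n = 110 (giving 36080).
Indices 37 through 110: 74 terms.

74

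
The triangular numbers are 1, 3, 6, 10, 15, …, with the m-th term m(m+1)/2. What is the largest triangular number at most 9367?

9316

Solve n(n+1)/2 ≤ 9367 for integer n.
n = 136 gives 9316 ≤ 9367, while n = 137 gives 9453 > 9367; so the answer is 9316.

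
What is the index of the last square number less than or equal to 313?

Solve n² ≤ 313 for integer n.
n = 17 gives 289 ≤ 313, while n = 18 gives 324 > 313; so the answer is index 17.

17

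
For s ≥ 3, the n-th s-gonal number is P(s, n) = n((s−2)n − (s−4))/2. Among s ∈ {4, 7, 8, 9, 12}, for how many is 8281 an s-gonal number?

s = 4: P(4, 91) = 8281. ✓
s = 7: P(7, 57) = 8037 and P(7, 58) = 8323; 8281 is not s-gonal.
s = 8: P(8, 52) = 8008 and P(8, 53) = 8321; 8281 is not s-gonal.
s = 9: P(9, 49) = 8281. ✓
s = 12: P(12, 41) = 8241 and P(12, 42) = 8652; 8281 is not s-gonal.
Hits: s ∈ {4, 9} → 2.

2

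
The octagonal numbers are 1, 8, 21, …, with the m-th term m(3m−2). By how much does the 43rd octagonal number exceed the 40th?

741

43·(3·43 − 2) = 5461 and 40·(3·40 − 2) = 4720.
Difference: 5461 − 4720 = 741.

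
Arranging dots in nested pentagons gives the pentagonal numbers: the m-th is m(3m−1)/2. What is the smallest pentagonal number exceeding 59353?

Solve n(3n−1)/2 > 59353 for integer n.
The largest n with value ≤ 59353 is 199 (since 59302 ≤ 59353 < 59900), so the first above is n = 200, value 59900.

59900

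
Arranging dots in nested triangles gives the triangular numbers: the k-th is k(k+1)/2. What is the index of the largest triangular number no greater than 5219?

101

Solve n(n+1)/2 ≤ 5219 for integer n.
n = 101 gives 5151 ≤ 5219, while n = 102 gives 5253 > 5219; so the answer is index 101.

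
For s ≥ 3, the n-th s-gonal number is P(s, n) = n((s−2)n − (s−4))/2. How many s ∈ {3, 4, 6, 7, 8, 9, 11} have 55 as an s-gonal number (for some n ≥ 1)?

2

s = 3: P(3, 10) = 55. ✓
s = 4: P(4, 7) = 49 and P(4, 8) = 64; 55 is not s-gonal.
s = 6: P(6, 5) = 45 and P(6, 6) = 66; 55 is not s-gonal.
s = 7: P(7, 5) = 55. ✓
s = 8: P(8, 4) = 40 and P(8, 5) = 65; 55 is not s-gonal.
s = 9: P(9, 4) = 46 and P(9, 5) = 75; 55 is not s-gonal.
s = 11: P(11, 3) = 30 and P(11, 4) = 58; 55 is not s-gonal.
Hits: s ∈ {3, 7} → 2.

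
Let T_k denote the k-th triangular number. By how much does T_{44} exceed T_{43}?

Consecutive triangular numbers differ by n: T_{44} − T_{43} = 44.

44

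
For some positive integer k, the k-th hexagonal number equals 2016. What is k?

Set n(2n−1) = 2016, giving 2n² − n − 2016 = 0.
The discriminant is 1 + 8·2016 = 16129, and √16129 = 127.
So n = (1 + 127) / 4 = 128/4 = 32.
Check: 32·(2·32 − 1) = 2016. ✓

32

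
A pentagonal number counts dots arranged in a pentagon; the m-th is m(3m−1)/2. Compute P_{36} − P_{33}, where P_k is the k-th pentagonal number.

36·(3·36 − 1)/2 = 1926 and 33·(3·33 − 1)/2 = 1617.
Difference: 1926 − 1617 = 309.

309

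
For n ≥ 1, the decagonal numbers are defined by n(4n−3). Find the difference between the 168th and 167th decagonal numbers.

Consecutive decagonal numbers differ by 8n − 7: here 8·168 − 7 = 1337.

1337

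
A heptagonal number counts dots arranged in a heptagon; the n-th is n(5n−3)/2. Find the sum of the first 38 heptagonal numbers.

46436

Σ i(5i−3)/2 = (5Σi² − 3Σi) / 2 over i = 1..38.
Σi = 741 and Σi² = 19019.
(5·19019 − 3·741) / 2 = 92872/2 = 46436.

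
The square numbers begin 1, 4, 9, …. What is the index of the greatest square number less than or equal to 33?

Solve n² ≤ 33 for integer n.
n = 5 gives 25 ≤ 33, while n = 6 gives 36 > 33; so the answer is index 5.

5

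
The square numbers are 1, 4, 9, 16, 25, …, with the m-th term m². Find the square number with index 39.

1521

The 39th square number is n² with n = 39.
39² = 1521.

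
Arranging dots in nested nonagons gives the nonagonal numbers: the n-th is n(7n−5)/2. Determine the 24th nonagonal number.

The 24th nonagonal number is n(7n−5)/2 with n = 24.
24·(7·24 − 5)/2 = 24·163/2 = 1956.

1956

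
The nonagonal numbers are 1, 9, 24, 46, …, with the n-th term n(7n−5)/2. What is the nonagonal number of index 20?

The 20th nonagonal number is n(7n−5)/2 with n = 20.
20·(7·20 − 5)/2 = 20·135/2 = 1350.

1350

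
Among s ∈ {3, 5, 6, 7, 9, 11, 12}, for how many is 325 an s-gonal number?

3

s = 3: P(3, 25) = 325. ✓
s = 5: P(5, 14) = 287 and P(5, 15) = 330; 325 is not s-gonal.
s = 6: P(6, 13) = 325. ✓
s = 7: P(7, 11) = 286 and P(7, 12) = 342; 325 is not s-gonal.
s = 9: P(9, 10) = 325. ✓
s = 11: P(11, 8) = 260 and P(11, 9) = 333; 325 is not s-gonal.
s = 12: P(12, 8) = 288 and P(12, 9) = 369; 325 is not s-gonal.
Hits: s ∈ {3, 6, 9} → 3.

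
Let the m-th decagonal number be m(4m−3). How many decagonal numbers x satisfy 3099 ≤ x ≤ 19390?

The n-th decagonal number is n(4n−3).
Smallest index with value ≥ 3099: n = 29 (giving 3277).
Largest index with value ≤ 19390: n = 70 (giving 19390).
Indices 29 through 70: 42 terms.

42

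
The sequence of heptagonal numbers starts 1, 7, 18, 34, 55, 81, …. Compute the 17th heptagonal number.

697

The 17th heptagonal number is n(5n−3)/2 with n = 17.
17·(5·17 − 3)/2 = 17·82/2 = 17·41 = 697.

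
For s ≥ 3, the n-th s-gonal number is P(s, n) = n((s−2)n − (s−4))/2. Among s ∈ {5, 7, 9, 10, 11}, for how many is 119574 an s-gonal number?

s = 5: P(5, 282) = 119145 and P(5, 283) = 119992; 119574 is not s-gonal.
s = 7: P(7, 219) = 119574. ✓
s = 9: P(9, 185) = 119325 and P(9, 186) = 120621; 119574 is not s-gonal.
s = 10: P(10, 173) = 119197 and P(10, 174) = 120582; 119574 is not s-gonal.
s = 11: P(11, 163) = 118990 and P(11, 164) = 120458; 119574 is not s-gonal.
Hits: s ∈ {7} → 1.

1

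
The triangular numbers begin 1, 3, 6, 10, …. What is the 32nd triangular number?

32·33/2 = 1056/2 = 528.

528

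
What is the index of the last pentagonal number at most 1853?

Solve n(3n−1)/2 ≤ 1853 for integer n.
n = 35 gives 1820 ≤ 1853, while n = 36 gives 1926 > 1853; so the answer is index 35.

35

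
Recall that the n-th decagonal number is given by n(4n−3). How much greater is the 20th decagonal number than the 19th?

153

Consecutive decagonal numbers differ by 8n − 7: here 8·20 − 7 = 153.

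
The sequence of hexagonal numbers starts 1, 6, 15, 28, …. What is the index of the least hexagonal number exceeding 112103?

Solve n(2n−1) > 112103 for integer n.
The largest n with value ≤ 112103 is 237 (since 112101 ≤ 112103 < 113050), so the first above is n = 238, value 113050.

238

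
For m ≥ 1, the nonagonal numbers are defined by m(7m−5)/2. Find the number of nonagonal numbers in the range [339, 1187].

The n-th nonagonal number is n(7n−5)/2.
Smallest index with value ≥ 339: n = 11 (giving 396).
Largest index with value ≤ 1187: n = 18 (giving 1089).
Indices 11 through 18: 8 terms.

8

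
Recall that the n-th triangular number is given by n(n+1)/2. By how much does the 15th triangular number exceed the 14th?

15

Consecutive triangular numbers differ by n: T_{15} − T_{14} = 15.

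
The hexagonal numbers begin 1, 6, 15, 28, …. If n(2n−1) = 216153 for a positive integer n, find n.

Set n(2n−1) = 216153, giving 2n² − n − 216153 = 0.
The discriminant is 1 + 8·216153 = 1729225, and √1729225 = 1315.
So n = (1 + 1315) / 4 = 1316/4 = 329.
Check: 329·(2·329 − 1) = 216153. ✓

329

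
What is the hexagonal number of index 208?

86320

208·(2·208 − 1) = 208·415 = 86320.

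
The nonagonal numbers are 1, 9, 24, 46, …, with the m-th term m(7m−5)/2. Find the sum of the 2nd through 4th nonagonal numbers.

79

Σ i(7i−5)/2 = (7Σi² − 5Σi) / 2 over i = 2..4.
Σi = 10 − 1 = 9 and Σi² = 30 − 1 = 29.
(7·29 − 5·9) / 2 = 158/2 = 79.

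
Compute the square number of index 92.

The 92nd square number is n² with n = 92.
92² = 8464.

8464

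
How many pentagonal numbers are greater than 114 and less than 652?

The n-th pentagonal number is n(3n−1)/2.
Smallest index with value > 114: n = 9 (giving 117).
Largest index with value < 652: n = 21 (giving 651).
Indices 9 through 21: 13 terms.

13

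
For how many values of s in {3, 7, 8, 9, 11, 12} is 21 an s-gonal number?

s = 3: P(3, 6) = 21. ✓
s = 7: P(7, 3) = 18 and P(7, 4) = 34; 21 is not s-gonal.
s = 8: P(8, 3) = 21. ✓
s = 9: P(9, 2) = 9 and P(9, 3) = 24; 21 is not s-gonal.
s = 11: P(11, 2) = 11 and P(11, 3) = 30; 21 is not s-gonal.
s = 12: P(12, 2) = 12 and P(12, 3) = 33; 21 is not s-gonal.
Hits: s ∈ {3, 8} → 2.

2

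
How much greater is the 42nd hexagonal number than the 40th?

326

42·(2·42 − 1) = 3486 and 40·(2·40 − 1) = 3160.
Difference: 3486 − 3160 = 326.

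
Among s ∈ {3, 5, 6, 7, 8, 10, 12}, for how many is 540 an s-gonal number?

s = 3: P(3, 32) = 528 and P(3, 33) = 561; 540 is not s-gonal.
s = 5: P(5, 19) = 532 and P(5, 20) = 590; 540 is not s-gonal.
s = 6: P(6, 16) = 496 and P(6, 17) = 561; 540 is not s-gonal.
s = 7: P(7, 15) = 540. ✓
s = 8: P(8, 13) = 481 and P(8, 14) = 560; 540 is not s-gonal.
s = 10: P(10, 12) = 540. ✓
s = 12: P(12, 10) = 460 and P(12, 11) = 561; 540 is not s-gonal.
Hits: s ∈ {7, 10} → 2.

2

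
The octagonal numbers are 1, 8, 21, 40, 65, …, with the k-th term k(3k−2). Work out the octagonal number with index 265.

265·(3·265 − 2) = 265·793 = 210145.

210145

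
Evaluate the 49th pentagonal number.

3577

The 49th pentagonal number is n(3n−1)/2 with n = 49.
49·(3·49 − 1)/2 = 49·146/2 = 49·73 = 3577.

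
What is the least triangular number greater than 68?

Solve n(n+1)/2 > 68 for integer n.
The largest n with value ≤ 68 is 11 (since 66 ≤ 68 < 78), so the first above is n = 12, value 78.

78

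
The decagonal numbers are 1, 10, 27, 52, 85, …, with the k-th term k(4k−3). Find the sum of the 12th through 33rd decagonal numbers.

46607

Σ i(4i−3) = 4Σi² − 3Σi over i = 12..33.
Σi = 561 − 66 = 495 and Σi² = 12529 − 506 = 12023.
4·12023 − 3·495 = 46607.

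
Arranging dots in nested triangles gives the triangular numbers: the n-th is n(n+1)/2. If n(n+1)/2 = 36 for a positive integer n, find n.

8

Set n(n+1)/2 = 36, giving n² + n − 72 = 0.
So n = (-1 + 17) / 2 = 16/2 = 8.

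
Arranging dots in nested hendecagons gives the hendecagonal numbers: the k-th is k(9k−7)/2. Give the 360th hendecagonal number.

581940

The 360th hendecagonal number is n(9n−7)/2 with n = 360.
360·(9·360 − 7)/2 = 360·3233/2 = 581940.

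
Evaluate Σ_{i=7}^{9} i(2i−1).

364

Σ i(2i−1) = 2Σi² − Σi over i = 7..9.
Σi = 45 − 21 = 24 and Σi² = 285 − 91 = 194.
2·194 − 1·24 = 364.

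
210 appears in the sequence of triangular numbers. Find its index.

Set n(n+1)/2 = 210, giving n² + n − 420 = 0.
So n = (-1 + 41) / 2 = 40/2 = 20.
Check: 20·21/2 = 210. ✓

20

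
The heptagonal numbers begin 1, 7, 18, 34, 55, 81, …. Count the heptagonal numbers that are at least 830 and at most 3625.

The n-th heptagonal number is n(5n−3)/2.
Smallest index with value ≥ 830: n = 19 (giving 874).
Largest index with value ≤ 3625: n = 38 (giving 3553).
Indices 19 through 38: 20 terms.

20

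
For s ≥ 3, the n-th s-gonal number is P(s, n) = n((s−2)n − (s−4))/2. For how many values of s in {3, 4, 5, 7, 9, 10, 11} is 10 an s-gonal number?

s = 3: P(3, 4) = 10. ✓
s = 4: P(4, 3) = 9 and P(4, 4) = 16; 10 is not s-gonal.
s = 5: P(5, 2) = 5 and P(5, 3) = 12; 10 is not s-gonal.
s = 7: P(7, 2) = 7 and P(7, 3) = 18; 10 is not s-gonal.
s = 9: P(9, 2) = 9 and P(9, 3) = 24; 10 is not s-gonal.
s = 10: P(10, 2) = 10. ✓
s = 11: P(11, 1) = 1 and P(11, 2) = 11; 10 is not s-gonal.
Hits: s ∈ {3, 10} → 2.

2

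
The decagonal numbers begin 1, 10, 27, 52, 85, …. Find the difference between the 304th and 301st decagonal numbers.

304·(4·304 − 3) = 368752 and 301·(4·301 − 3) = 361501.
Difference: 368752 − 361501 = 7251.

7251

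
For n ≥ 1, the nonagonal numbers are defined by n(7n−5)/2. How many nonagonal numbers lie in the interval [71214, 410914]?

201

The n-th nonagonal number is n(7n−5)/2.
Smallest index with value ≥ 71214: n = 143 (giving 71214).
Largest index with value ≤ 410914: n = 343 (giving 410914).
Indices 143 through 343: 201 terms.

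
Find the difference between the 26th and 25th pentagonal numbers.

Consecutive pentagonal numbers differ by 3n − 2: here 3·26 − 2 = 76.

76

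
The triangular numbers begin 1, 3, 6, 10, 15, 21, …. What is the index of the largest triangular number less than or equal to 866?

41

Solve n(n+1)/2 ≤ 866 for integer n.
n = 41 gives 861 ≤ 866, while n = 42 gives 903 > 866; so the answer is index 41.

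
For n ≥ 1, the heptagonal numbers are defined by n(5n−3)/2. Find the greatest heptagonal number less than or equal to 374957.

373842

Solve n(5n−3)/2 ≤ 374957 for integer n.
n = 387 gives 373842 ≤ 374957, while n = 388 gives 375778 > 374957; so the answer is 373842.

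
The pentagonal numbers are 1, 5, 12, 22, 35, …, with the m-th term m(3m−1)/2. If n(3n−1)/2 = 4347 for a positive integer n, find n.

Set n(3n−1)/2 = 4347, giving 3n² − n − 8694 = 0.
So n = (1 + 323) / 6 = 324/6 = 54.
Check: 54·(3·54 − 1)/2 = 4347. ✓

54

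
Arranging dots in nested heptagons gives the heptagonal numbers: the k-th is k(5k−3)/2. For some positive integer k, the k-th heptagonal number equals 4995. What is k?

45

Set n(5n−3)/2 = 4995, giving 5n² − 3n − 9990 = 0.
So n = (3 + 447) / 10 = 450/10 = 45.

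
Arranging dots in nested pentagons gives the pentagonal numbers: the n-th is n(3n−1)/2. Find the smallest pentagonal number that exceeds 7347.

Solve n(3n−1)/2 > 7347 for integer n.
The largest n with value ≤ 7347 is 70 (since 7315 ≤ 7347 < 7526), so the first above is n = 71, value 7526.

7526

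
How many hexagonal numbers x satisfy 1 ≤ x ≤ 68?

The n-th hexagonal number is n(2n−1).
Smallest index with value ≥ 1: n = 1 (giving 1).
Largest index with value ≤ 68: n = 6 (giving 66).
Indices 1 through 6: 6 terms.

6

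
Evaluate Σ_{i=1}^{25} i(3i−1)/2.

Σ i(3i−1)/2 = (3Σi² − Σi) / 2 over i = 1..25.
Σi = 325 and Σi² = 5525.
(3·5525 − 1·325) / 2 = 16250/2 = 8125.

8125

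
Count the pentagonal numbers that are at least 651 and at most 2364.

The n-th pentagonal number is n(3n−1)/2.
Smallest index with value ≥ 651: n = 21 (giving 651).
Largest index with value ≤ 2364: n = 39 (giving 2262).
Indices 21 through 39: 19 terms.

19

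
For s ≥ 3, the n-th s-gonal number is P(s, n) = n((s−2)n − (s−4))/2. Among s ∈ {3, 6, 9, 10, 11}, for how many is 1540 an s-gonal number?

s = 3: P(3, 55) = 1540. ✓
s = 6: P(6, 28) = 1540. ✓
s = 9: P(9, 21) = 1491 and P(9, 22) = 1639; 1540 is not s-gonal.
s = 10: P(10, 20) = 1540. ✓
s = 11: P(11, 18) = 1395 and P(11, 19) = 1558; 1540 is not s-gonal.
Hits: s ∈ {3, 6, 10} → 3.

3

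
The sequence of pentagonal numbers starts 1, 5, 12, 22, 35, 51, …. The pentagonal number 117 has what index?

9

Set n(3n−1)/2 = 117, giving 3n² − n − 234 = 0.
The discriminant is 1 + 24·117 = 2809, and √2809 = 53.
So n = (1 + 53) / 6 = 54/6 = 9.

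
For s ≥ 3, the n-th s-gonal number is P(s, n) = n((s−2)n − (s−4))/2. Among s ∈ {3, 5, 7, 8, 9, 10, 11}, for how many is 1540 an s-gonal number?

2

s = 3: P(3, 55) = 1540. ✓
s = 5: P(5, 32) = 1520 and P(5, 33) = 1617; 1540 is not s-gonal.
s = 7: P(7, 25) = 1525 and P(7, 26) = 1651; 1540 is not s-gonal.
s = 8: P(8, 22) = 1408 and P(8, 23) = 1541; 1540 is not s-gonal.
s = 9: P(9, 21) = 1491 and P(9, 22) = 1639; 1540 is not s-gonal.
s = 10: P(10, 20) = 1540. ✓
s = 11: P(11, 18) = 1395 and P(11, 19) = 1558; 1540 is not s-gonal.
Hits: s ∈ {3, 10} → 2.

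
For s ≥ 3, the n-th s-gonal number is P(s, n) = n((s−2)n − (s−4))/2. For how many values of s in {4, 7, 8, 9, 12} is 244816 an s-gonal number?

s = 4: P(4, 494) = 244036 and P(4, 495) = 245025; 244816 is not s-gonal.
s = 7: P(7, 313) = 244453 and P(7, 314) = 246019; 244816 is not s-gonal.
s = 8: P(8, 286) = 244816. ✓
s = 9: P(9, 264) = 243276 and P(9, 265) = 245125; 244816 is not s-gonal.
s = 12: P(12, 221) = 243321 and P(12, 222) = 245532; 244816 is not s-gonal.
Hits: s ∈ {8} → 1.

1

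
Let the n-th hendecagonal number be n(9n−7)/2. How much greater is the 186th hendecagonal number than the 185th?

1666

Consecutive hendecagonal numbers differ by 9n − 8: here 9·186 − 8 = 1666.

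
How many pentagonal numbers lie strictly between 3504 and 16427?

56

The n-th pentagonal number is n(3n−1)/2.
Smallest index with value > 3504: n = 49 (giving 3577).
Largest index with value < 16427: n = 104 (giving 16172).
Indices 49 through 104: 56 terms.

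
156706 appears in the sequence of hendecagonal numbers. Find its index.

187

Set n(9n−7)/2 = 156706, giving 9n² − 7n − 313412 = 0.
So n = (7 + 3359) / 18 = 3366/18 = 187.
Check: 187·(9·187 − 7)/2 = 156706. ✓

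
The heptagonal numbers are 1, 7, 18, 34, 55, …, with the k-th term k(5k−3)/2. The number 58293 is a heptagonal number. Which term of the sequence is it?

153

Set n(5n−3)/2 = 58293, giving 5n² − 3n − 116586 = 0.
So n = (3 + 1527) / 10 = 1530/10 = 153.
Check: 153·(5·153 − 3)/2 = 58293. ✓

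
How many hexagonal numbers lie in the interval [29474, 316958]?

The n-th hexagonal number is n(2n−1).
Smallest index with value ≥ 29474: n = 122 (giving 29646).
Largest index with value ≤ 316958: n = 398 (giving 316410).
Indices 122 through 398: 277 terms.

277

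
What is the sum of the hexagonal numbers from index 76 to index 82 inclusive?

Σ i(2i−1) = 2Σi² − Σi over i = 76..82.
Σi = 3403 − 2850 = 553 and Σi² = 187165 − 143450 = 43715.
2·43715 − 1·553 = 86877.

86877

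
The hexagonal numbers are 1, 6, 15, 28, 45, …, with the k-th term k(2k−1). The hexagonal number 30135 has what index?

Set n(2n−1) = 30135, giving 2n² − n − 30135 = 0.
So n = (1 + 491) / 4 = 492/4 = 123.
Check: 123·(2·123 − 1) = 30135. ✓

123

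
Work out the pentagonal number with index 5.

5·(3·5 − 1)/2 = 5·14/2 = 5·7 = 35.

35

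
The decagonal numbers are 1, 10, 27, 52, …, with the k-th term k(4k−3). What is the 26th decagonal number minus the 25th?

201

Consecutive decagonal numbers differ by 8n − 7: here 8·26 − 7 = 201.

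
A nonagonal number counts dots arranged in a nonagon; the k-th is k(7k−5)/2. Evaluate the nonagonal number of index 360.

The 360th nonagonal number is n(7n−5)/2 with n = 360.
360·(7·360 − 5)/2 = 360·2515/2 = 452700.

452700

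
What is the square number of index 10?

100

The 10th square number is n² with n = 10.
10² = 100.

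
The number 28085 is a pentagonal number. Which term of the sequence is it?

Set n(3n−1)/2 = 28085, giving 3n² − n − 56170 = 0.
The discriminant is 1 + 24·28085 = 674041, and √674041 = 821.
So n = (1 + 821) / 6 = 822/6 = 137.

137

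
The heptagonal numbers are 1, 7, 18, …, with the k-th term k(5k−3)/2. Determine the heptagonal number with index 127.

The 127th heptagonal number is n(5n−3)/2 with n = 127.
127·(5·127 − 3)/2 = 127·632/2 = 127·316 = 40132.

40132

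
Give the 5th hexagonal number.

The 5th hexagonal number is n(2n−1) with n = 5.
5·(2·5 − 1) = 5·9 = 45.

45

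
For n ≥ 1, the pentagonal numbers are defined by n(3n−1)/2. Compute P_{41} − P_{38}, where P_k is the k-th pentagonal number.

41·(3·41 − 1)/2 = 2501 and 38·(3·38 − 1)/2 = 2147.
Difference: 2501 − 2147 = 354.

354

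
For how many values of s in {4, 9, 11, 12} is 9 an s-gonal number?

2

s = 4: P(4, 3) = 9. ✓
s = 9: P(9, 2) = 9. ✓
s = 11: P(11, 1) = 1 and P(11, 2) = 11; 9 is not s-gonal.
s = 12: P(12, 1) = 1 and P(12, 2) = 12; 9 is not s-gonal.
Hits: s ∈ {4, 9} → 2.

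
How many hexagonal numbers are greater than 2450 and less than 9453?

33

The n-th hexagonal number is n(2n−1).
Smallest index with value > 2450: n = 36 (giving 2556).
Largest index with value < 9453: n = 68 (giving 9180).
Indices 36 through 68: 33 terms.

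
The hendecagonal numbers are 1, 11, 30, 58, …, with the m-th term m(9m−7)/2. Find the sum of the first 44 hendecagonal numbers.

Σ i(9i−7)/2 = (9Σi² − 7Σi) / 2 over i = 1..44.
Σi = 990 and Σi² = 29370.
(9·29370 − 7·990) / 2 = 257400/2 = 128700.

128700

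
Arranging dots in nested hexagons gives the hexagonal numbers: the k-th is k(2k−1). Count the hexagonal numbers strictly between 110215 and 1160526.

The n-th hexagonal number is n(2n−1).
Smallest index with value > 110215: n = 236 (giving 111156).
Largest index with value < 1160526: n = 761 (giving 1157481).
Indices 236 through 761: 526 terms.

526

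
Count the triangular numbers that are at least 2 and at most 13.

The n-th triangular number is n(n+1)/2.
Smallest index with value ≥ 2: n = 2 (giving 3).
Largest index with value ≤ 13: n = 4 (giving 10).
Indices 2 through 4: 3 terms.

3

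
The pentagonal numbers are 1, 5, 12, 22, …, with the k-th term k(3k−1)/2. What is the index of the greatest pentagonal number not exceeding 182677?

349

Solve n(3n−1)/2 ≤ 182677 for integer n.
n = 349 gives 182527 ≤ 182677, while n = 350 gives 183575 > 182677; so the answer is index 349.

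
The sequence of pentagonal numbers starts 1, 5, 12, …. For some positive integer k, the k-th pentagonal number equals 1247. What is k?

Set n(3n−1)/2 = 1247, giving 3n² − n − 2494 = 0.
So n = (1 + 173) / 6 = 174/6 = 29.

29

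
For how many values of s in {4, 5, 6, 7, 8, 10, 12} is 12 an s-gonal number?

s = 4: P(4, 3) = 9 and P(4, 4) = 16; 12 is not s-gonal.
s = 5: P(5, 3) = 12. ✓
s = 6: P(6, 2) = 6 and P(6, 3) = 15; 12 is not s-gonal.
s = 7: P(7, 2) = 7 and P(7, 3) = 18; 12 is not s-gonal.
s = 8: P(8, 2) = 8 and P(8, 3) = 21; 12 is not s-gonal.
s = 10: P(10, 2) = 10 and P(10, 3) = 27; 12 is not s-gonal.
s = 12: P(12, 2) = 12. ✓
Hits: s ∈ {5, 12} → 2.

2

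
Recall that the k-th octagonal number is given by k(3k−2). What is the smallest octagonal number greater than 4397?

4485

Solve n(3n−2) > 4397 for integer n.
The largest n with value ≤ 4397 is 38 (since 4256 ≤ 4397 < 4485), so the first above is n = 39, value 4485.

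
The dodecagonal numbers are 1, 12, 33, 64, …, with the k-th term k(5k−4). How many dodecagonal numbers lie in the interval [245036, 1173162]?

The n-th dodecagonal number is n(5n−4).
Smallest index with value ≥ 245036: n = 222 (giving 245532).
Largest index with value ≤ 1173162: n = 484 (giving 1169344).
Indices 222 through 484: 263 terms.

263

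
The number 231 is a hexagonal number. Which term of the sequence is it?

11

Set n(2n−1) = 231, giving 2n² − n − 231 = 0.
So n = (1 + 43) / 4 = 44/4 = 11.
Check: 11·(2·11 − 1) = 231. ✓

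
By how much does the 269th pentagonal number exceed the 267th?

1607

269·(3·269 − 1)/2 = 108407 and 267·(3·267 − 1)/2 = 106800.
Difference: 108407 − 106800 = 1607.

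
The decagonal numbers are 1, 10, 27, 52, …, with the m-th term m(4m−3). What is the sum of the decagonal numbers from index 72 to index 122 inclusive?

1948795

Σ i(4i−3) = 4Σi² − 3Σi over i = 72..122.
Σi = 7503 − 2556 = 4947 and Σi² = 612745 − 121836 = 490909.
4·490909 − 3·4947 = 1948795.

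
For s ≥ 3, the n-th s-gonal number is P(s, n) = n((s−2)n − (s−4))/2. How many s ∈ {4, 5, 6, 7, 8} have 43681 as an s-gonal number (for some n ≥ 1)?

s = 4: P(4, 209) = 43681. ✓
s = 5: P(5, 170) = 43265 and P(5, 171) = 43776; 43681 is not s-gonal.
s = 6: P(6, 148) = 43660 and P(6, 149) = 44253; 43681 is not s-gonal.
s = 7: P(7, 132) = 43362 and P(7, 133) = 44023; 43681 is not s-gonal.
s = 8: P(8, 121) = 43681. ✓
Hits: s ∈ {4, 8} → 2.

2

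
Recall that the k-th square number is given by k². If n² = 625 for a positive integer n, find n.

25

We need n² = 625, so n = √625 = 25.
Check: 25² = 625. ✓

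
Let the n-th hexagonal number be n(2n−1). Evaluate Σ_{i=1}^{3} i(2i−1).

Σ i(2i−1) = 2Σi² − Σi over i = 1..3.
Σi = 6 and Σi² = 14.
2·14 − 1·6 = 22.

22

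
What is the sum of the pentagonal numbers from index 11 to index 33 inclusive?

Σ i(3i−1)/2 = (3Σi² − Σi) / 2 over i = 11..33.
Σi = 561 − 55 = 506 and Σi² = 12529 − 385 = 12144.
(3·12144 − 1·506) / 2 = 35926/2 = 17963.

17963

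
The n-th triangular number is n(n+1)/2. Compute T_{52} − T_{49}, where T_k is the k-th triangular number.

52·53/2 = 1378 and 49·50/2 = 1225.
Difference: 1378 − 1225 = 153.

153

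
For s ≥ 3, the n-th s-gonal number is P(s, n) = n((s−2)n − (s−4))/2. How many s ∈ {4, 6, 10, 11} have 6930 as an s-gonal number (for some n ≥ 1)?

s = 4: P(4, 83) = 6889 and P(4, 84) = 7056; 6930 is not s-gonal.
s = 6: P(6, 59) = 6903 and P(6, 60) = 7140; 6930 is not s-gonal.
s = 10: P(10, 42) = 6930. ✓
s = 11: P(11, 39) = 6708 and P(11, 40) = 7060; 6930 is not s-gonal.
Hits: s ∈ {10} → 1.

1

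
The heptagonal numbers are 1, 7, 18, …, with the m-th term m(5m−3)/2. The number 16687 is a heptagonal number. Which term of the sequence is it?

Set n(5n−3)/2 = 16687, giving 5n² − 3n − 33374 = 0.
The discriminant is 9 + 40·16687 = 667489, and √667489 = 817.
So n = (3 + 817) / 10 = 820/10 = 82.
Check: 82·(5·82 − 3)/2 = 16687. ✓

82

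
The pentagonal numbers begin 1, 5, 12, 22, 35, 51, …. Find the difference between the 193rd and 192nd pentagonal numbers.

577

Consecutive pentagonal numbers differ by 3n − 2: here 3·193 − 2 = 577.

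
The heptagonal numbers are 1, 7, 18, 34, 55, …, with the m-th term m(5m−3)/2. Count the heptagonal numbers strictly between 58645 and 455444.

274

The n-th heptagonal number is n(5n−3)/2.
Smallest index with value > 58645: n = 154 (giving 59059).
Largest index with value < 455444: n = 427 (giving 455182).
Indices 154 through 427: 274 terms.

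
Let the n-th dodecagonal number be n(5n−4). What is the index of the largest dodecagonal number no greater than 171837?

185

Solve n(5n−4) ≤ 171837 for integer n.
n = 185 gives 170385 ≤ 171837, while n = 186 gives 172236 > 171837; so the answer is index 185.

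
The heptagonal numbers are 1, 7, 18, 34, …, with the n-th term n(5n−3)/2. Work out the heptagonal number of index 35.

The 35th heptagonal number is n(5n−3)/2 with n = 35.
35·(5·35 − 3)/2 = 35·172/2 = 35·86 = 3010.

3010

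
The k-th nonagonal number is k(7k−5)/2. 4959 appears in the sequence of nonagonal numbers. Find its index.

38

Set n(7n−5)/2 = 4959, giving 7n² − 5n − 9918 = 0.
So n = (5 + 527) / 14 = 532/14 = 38.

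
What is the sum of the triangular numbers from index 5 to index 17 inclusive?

949

Σ i(i+1)/2 = (Σi² + Σi) / 2 over i = 5..17.
Σi = 153 − 10 = 143 and Σi² = 1785 − 30 = 1755.
(1·1755 + 1·143) / 2 = 1898/2 = 949.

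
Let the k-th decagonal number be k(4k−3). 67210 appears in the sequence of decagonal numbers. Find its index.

130

Set n(4n−3) = 67210, giving 4n² − 3n − 67210 = 0.
The discriminant is 9 + 16·67210 = 1075369, and √1075369 = 1037.
So n = (3 + 1037) / 8 = 1040/8 = 130.
Check: 130·(4·130 − 3) = 67210. ✓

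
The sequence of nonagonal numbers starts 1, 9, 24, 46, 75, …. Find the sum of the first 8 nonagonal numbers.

Σ i(7i−5)/2 = (7Σi² − 5Σi) / 2 over i = 1..8.
Σi = 36 and Σi² = 204.
(7·204 − 5·36) / 2 = 1248/2 = 624.

624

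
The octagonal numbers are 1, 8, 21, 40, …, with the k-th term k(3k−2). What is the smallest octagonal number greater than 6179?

6256

Solve n(3n−2) > 6179 for integer n.
The largest n with value ≤ 6179 is 45 (since 5985 ≤ 6179 < 6256), so the first above is n = 46, value 6256.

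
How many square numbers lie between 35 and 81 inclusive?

4

The n-th square number is n².
Smallest index with value ≥ 35: n = 6 (giving 36).
Largest index with value ≤ 81: n = 9 (giving 81).
Indices 6 through 9: 4 terms.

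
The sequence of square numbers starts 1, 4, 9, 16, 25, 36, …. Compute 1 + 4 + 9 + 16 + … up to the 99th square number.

328350

Σ_{i=1}^{99} i² = 99·100·199/6 = 328350.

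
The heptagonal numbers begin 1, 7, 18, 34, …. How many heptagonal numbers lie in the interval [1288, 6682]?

The n-th heptagonal number is n(5n−3)/2.
Smallest index with value ≥ 1288: n = 23 (giving 1288).
Largest index with value ≤ 6682: n = 52 (giving 6682).
Indices 23 through 52: 30 terms.

30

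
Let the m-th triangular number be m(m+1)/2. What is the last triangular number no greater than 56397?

56280

Solve n(n+1)/2 ≤ 56397 for integer n.
n = 335 gives 56280 ≤ 56397, while n = 336 gives 56616 > 56397; so the answer is 56280.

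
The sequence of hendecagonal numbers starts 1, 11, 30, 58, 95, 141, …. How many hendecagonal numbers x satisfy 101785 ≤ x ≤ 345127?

The n-th hendecagonal number is n(9n−7)/2.
Smallest index with value ≥ 101785: n = 151 (giving 102076).
Largest index with value ≤ 345127: n = 277 (giving 344311).
Indices 151 through 277: 127 terms.

127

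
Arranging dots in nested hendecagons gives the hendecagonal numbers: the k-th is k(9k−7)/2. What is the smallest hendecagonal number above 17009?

17081

Solve n(9n−7)/2 > 17009 for integer n.
The largest n with value ≤ 17009 is 61 (since 16531 ≤ 17009 < 17081), so the first above is n = 62, value 17081.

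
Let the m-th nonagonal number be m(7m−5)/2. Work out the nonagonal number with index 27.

The 27th nonagonal number is n(7n−5)/2 with n = 27.
27·(7·27 − 5)/2 = 27·184/2 = 27·92 = 2484.

2484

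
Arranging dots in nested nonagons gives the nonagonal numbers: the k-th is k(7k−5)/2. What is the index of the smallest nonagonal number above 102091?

Solve n(7n−5)/2 > 102091 for integer n.
The largest n with value ≤ 102091 is 171 (since 101916 ≤ 102091 < 103114), so the first above is n = 172, value 103114.

172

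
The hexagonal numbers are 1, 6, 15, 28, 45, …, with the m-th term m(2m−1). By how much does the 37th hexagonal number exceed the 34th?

423

37·(2·37 − 1) = 2701 and 34·(2·34 − 1) = 2278.
Difference: 2701 − 2278 = 423.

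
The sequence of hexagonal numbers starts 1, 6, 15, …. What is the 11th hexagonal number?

231

11·(2·11 − 1) = 11·21 = 231.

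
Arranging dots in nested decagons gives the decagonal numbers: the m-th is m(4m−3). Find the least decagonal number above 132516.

Solve n(4n−3) > 132516 for integer n.
The largest n with value ≤ 132516 is 182 (since 131950 ≤ 132516 < 133407), so the first above is n = 183, value 133407.

133407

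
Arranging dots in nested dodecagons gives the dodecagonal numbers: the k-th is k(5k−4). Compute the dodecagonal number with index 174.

174·(5·174 − 4) = 174·866 = 150684.

150684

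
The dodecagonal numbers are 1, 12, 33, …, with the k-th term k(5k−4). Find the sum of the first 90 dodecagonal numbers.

Σ i(5i−4) = 5Σi² − 4Σi over i = 1..90.
Σi = 4095 and Σi² = 247065.
5·247065 − 4·4095 = 1218945.

1218945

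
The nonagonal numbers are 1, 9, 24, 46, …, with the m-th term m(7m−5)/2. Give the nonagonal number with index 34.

3961

The 34th nonagonal number is n(7n−5)/2 with n = 34.
34·(7·34 − 5)/2 = 34·233/2 = 3961.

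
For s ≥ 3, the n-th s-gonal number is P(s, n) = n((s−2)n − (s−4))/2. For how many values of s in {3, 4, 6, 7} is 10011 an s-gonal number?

s = 3: P(3, 141) = 10011. ✓
s = 4: P(4, 100) = 10000 and P(4, 101) = 10201; 10011 is not s-gonal.
s = 6: P(6, 71) = 10011. ✓
s = 7: P(7, 63) = 9828 and P(7, 64) = 10144; 10011 is not s-gonal.
Hits: s ∈ {3, 6} → 2.

2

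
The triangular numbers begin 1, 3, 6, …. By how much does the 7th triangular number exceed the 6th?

Consecutive triangular numbers differ by n: T_{7} − T_{6} = 7.

7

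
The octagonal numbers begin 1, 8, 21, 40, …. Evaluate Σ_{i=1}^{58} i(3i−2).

Σ i(3i−2) = 3Σi² − 2Σi over i = 1..58.
Σi = 1711 and Σi² = 66729.
3·66729 − 2·1711 = 196765.

196765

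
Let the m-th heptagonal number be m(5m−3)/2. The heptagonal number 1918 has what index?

28

Set n(5n−3)/2 = 1918, giving 5n² − 3n − 3836 = 0.
The discriminant is 9 + 40·1918 = 76729, and √76729 = 277.
So n = (3 + 277) / 10 = 280/10 = 28.
Check: 28·(5·28 − 3)/2 = 1918. ✓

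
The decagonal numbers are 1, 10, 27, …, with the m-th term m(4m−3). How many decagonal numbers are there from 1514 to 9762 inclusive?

The n-th decagonal number is n(4n−3).
Smallest index with value ≥ 1514: n = 20 (giving 1540).
Largest index with value ≤ 9762: n = 49 (giving 9457).
Indices 20 through 49: 30 terms.

30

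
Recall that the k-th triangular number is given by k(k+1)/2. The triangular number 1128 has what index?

Set n(n+1)/2 = 1128, giving n² + n − 2256 = 0.
So n = (-1 + 95) / 2 = 94/2 = 47.

47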